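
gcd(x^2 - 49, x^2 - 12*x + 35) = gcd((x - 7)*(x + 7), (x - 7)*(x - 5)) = x - 7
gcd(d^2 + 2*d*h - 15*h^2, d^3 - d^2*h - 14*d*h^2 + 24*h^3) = d - 3*h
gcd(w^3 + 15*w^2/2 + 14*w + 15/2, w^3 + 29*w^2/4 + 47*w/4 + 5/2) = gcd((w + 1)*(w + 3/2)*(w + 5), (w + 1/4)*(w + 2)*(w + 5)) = w + 5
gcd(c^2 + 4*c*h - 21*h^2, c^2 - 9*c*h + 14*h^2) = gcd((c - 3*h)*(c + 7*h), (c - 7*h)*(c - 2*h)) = 1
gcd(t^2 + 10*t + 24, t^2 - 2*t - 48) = t + 6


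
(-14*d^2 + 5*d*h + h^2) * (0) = 0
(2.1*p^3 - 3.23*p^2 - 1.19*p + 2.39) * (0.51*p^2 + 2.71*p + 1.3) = 1.071*p^5 + 4.0437*p^4 - 6.6302*p^3 - 6.205*p^2 + 4.9299*p + 3.107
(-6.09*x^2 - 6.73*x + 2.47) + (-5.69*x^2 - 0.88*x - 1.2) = -11.78*x^2 - 7.61*x + 1.27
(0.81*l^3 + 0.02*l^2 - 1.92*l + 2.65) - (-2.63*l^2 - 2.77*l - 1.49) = 0.81*l^3 + 2.65*l^2 + 0.85*l + 4.14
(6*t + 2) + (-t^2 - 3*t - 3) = -t^2 + 3*t - 1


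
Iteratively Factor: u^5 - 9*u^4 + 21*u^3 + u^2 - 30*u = (u - 2)*(u^4 - 7*u^3 + 7*u^2 + 15*u) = (u - 5)*(u - 2)*(u^3 - 2*u^2 - 3*u) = (u - 5)*(u - 2)*(u + 1)*(u^2 - 3*u) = u*(u - 5)*(u - 2)*(u + 1)*(u - 3)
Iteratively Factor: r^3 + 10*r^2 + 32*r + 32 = (r + 2)*(r^2 + 8*r + 16) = (r + 2)*(r + 4)*(r + 4)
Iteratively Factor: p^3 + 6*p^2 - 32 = (p + 4)*(p^2 + 2*p - 8) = (p - 2)*(p + 4)*(p + 4)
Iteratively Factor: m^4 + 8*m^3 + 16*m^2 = (m + 4)*(m^3 + 4*m^2) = m*(m + 4)*(m^2 + 4*m) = m*(m + 4)^2*(m)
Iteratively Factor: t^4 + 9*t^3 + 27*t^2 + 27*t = (t)*(t^3 + 9*t^2 + 27*t + 27) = t*(t + 3)*(t^2 + 6*t + 9) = t*(t + 3)^2*(t + 3)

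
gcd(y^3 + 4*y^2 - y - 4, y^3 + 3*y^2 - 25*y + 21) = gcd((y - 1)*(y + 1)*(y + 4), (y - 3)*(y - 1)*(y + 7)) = y - 1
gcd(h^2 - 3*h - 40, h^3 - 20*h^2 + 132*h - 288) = h - 8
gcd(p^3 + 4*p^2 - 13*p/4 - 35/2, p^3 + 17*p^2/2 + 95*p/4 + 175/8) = p^2 + 6*p + 35/4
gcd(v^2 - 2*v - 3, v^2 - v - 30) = 1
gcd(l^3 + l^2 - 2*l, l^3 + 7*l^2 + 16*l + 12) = l + 2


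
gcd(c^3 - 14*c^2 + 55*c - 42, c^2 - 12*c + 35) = c - 7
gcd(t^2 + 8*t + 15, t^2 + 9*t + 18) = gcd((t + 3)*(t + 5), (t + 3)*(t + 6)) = t + 3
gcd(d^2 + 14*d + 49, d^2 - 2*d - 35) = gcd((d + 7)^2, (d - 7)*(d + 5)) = 1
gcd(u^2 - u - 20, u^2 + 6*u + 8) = u + 4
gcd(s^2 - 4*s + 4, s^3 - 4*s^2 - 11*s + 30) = s - 2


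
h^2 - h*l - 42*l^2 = (h - 7*l)*(h + 6*l)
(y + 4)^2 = y^2 + 8*y + 16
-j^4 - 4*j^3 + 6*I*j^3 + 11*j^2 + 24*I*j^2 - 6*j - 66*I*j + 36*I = (j + 6)*(j - 6*I)*(-I*j + I)^2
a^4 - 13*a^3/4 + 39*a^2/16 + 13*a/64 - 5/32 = (a - 2)*(a - 5/4)*(a - 1/4)*(a + 1/4)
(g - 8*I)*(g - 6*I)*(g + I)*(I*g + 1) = I*g^4 + 14*g^3 - 47*I*g^2 + 14*g - 48*I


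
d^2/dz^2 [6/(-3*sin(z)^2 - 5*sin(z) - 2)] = 6*(36*sin(z)^3 + 9*sin(z)^2 - 62*sin(z) - 38)/((sin(z) + 1)^2*(3*sin(z) + 2)^3)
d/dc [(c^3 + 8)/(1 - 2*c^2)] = c*(-2*c^3 + 3*c + 32)/(4*c^4 - 4*c^2 + 1)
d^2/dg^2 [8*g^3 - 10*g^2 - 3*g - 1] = 48*g - 20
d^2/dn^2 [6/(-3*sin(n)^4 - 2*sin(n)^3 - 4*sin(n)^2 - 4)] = 12*(72*sin(n)^8 + 69*sin(n)^7 - 46*sin(n)^5 - 196*sin(n)^4 - 100*sin(n)^3 - 8*sin(n)^2 + 24*sin(n) + 16)/(3*sin(n)^4 + 2*sin(n)^3 + 4*sin(n)^2 + 4)^3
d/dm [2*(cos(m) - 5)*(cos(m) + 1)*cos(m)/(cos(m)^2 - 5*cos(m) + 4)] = 2*(-cos(m)^4 + 10*cos(m)^3 - 37*cos(m)^2 + 32*cos(m) + 20)*sin(m)/((cos(m) - 4)^2*(cos(m) - 1)^2)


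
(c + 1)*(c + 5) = c^2 + 6*c + 5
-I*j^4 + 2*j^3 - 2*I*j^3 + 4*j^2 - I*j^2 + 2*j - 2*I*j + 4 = (j + 2)*(j - I)*(j + 2*I)*(-I*j + 1)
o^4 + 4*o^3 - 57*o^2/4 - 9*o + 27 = (o - 2)*(o - 3/2)*(o + 3/2)*(o + 6)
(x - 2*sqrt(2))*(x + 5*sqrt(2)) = x^2 + 3*sqrt(2)*x - 20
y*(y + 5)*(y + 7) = y^3 + 12*y^2 + 35*y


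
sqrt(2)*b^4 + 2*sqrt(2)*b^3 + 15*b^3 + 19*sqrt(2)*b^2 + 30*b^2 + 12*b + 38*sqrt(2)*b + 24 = (b + 2)*(b + sqrt(2))*(b + 6*sqrt(2))*(sqrt(2)*b + 1)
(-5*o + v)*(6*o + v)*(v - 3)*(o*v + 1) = -30*o^3*v^2 + 90*o^3*v + o^2*v^3 - 3*o^2*v^2 - 30*o^2*v + 90*o^2 + o*v^4 - 3*o*v^3 + o*v^2 - 3*o*v + v^3 - 3*v^2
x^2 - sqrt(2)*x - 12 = (x - 3*sqrt(2))*(x + 2*sqrt(2))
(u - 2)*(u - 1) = u^2 - 3*u + 2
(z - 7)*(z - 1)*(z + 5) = z^3 - 3*z^2 - 33*z + 35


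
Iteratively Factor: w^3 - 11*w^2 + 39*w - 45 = (w - 3)*(w^2 - 8*w + 15) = (w - 3)^2*(w - 5)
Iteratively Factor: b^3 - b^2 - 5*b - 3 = (b - 3)*(b^2 + 2*b + 1) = (b - 3)*(b + 1)*(b + 1)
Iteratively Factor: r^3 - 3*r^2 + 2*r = (r)*(r^2 - 3*r + 2) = r*(r - 1)*(r - 2)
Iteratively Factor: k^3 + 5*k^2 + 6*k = (k + 2)*(k^2 + 3*k) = k*(k + 2)*(k + 3)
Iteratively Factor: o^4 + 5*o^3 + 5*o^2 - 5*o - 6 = (o + 3)*(o^3 + 2*o^2 - o - 2) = (o + 2)*(o + 3)*(o^2 - 1) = (o - 1)*(o + 2)*(o + 3)*(o + 1)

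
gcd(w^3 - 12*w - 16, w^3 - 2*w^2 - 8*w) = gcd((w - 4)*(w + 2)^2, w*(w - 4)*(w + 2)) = w^2 - 2*w - 8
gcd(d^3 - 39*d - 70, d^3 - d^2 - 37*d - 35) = d^2 - 2*d - 35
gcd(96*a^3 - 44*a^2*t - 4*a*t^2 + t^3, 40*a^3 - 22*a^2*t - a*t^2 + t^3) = -2*a + t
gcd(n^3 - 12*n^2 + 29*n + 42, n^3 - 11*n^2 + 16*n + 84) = n^2 - 13*n + 42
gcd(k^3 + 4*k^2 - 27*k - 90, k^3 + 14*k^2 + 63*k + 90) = k^2 + 9*k + 18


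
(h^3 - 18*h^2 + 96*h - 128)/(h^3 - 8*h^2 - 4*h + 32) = (h - 8)/(h + 2)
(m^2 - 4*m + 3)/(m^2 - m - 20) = (-m^2 + 4*m - 3)/(-m^2 + m + 20)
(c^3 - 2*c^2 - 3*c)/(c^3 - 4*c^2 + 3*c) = (c + 1)/(c - 1)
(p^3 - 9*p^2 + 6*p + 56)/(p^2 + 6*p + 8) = (p^2 - 11*p + 28)/(p + 4)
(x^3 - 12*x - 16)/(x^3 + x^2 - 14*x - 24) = (x + 2)/(x + 3)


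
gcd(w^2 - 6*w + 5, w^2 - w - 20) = w - 5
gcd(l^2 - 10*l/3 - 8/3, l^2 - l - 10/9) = l + 2/3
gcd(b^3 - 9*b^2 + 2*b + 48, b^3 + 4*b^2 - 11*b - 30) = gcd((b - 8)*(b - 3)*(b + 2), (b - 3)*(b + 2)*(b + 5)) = b^2 - b - 6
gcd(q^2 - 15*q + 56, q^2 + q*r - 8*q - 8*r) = q - 8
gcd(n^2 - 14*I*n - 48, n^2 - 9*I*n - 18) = n - 6*I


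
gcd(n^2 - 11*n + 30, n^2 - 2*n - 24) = n - 6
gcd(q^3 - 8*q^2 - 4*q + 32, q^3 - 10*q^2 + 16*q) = q^2 - 10*q + 16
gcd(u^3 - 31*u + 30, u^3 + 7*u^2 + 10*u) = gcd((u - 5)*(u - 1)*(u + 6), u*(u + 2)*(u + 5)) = 1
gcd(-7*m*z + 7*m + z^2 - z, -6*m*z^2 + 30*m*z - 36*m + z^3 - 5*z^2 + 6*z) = 1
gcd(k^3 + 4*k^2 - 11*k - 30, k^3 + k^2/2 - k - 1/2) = 1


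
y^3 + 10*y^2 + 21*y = y*(y + 3)*(y + 7)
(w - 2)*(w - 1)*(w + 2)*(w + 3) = w^4 + 2*w^3 - 7*w^2 - 8*w + 12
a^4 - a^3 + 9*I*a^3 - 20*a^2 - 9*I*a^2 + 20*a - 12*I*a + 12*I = (a - 1)*(a + I)*(a + 2*I)*(a + 6*I)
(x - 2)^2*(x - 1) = x^3 - 5*x^2 + 8*x - 4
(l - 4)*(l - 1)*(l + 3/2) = l^3 - 7*l^2/2 - 7*l/2 + 6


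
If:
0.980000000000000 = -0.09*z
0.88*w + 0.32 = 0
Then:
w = -0.36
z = -10.89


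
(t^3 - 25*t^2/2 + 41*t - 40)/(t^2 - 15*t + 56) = (t^2 - 9*t/2 + 5)/(t - 7)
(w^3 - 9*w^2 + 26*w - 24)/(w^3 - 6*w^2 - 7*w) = (-w^3 + 9*w^2 - 26*w + 24)/(w*(-w^2 + 6*w + 7))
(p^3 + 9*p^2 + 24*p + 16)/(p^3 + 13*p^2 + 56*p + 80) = (p + 1)/(p + 5)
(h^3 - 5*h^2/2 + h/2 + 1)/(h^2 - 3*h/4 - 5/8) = 4*(h^2 - 3*h + 2)/(4*h - 5)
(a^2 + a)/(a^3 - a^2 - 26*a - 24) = a/(a^2 - 2*a - 24)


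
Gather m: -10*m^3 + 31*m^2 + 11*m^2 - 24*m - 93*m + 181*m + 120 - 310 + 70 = -10*m^3 + 42*m^2 + 64*m - 120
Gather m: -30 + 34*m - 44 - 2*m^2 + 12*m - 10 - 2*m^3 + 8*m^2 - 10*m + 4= -2*m^3 + 6*m^2 + 36*m - 80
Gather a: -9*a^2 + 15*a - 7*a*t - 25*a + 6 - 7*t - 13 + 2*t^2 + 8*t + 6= -9*a^2 + a*(-7*t - 10) + 2*t^2 + t - 1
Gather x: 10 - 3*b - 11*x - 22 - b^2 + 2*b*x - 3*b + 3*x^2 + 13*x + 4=-b^2 - 6*b + 3*x^2 + x*(2*b + 2) - 8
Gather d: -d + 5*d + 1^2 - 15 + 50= 4*d + 36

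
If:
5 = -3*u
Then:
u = -5/3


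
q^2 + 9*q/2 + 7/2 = (q + 1)*(q + 7/2)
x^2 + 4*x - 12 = (x - 2)*(x + 6)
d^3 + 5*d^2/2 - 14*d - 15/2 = (d - 3)*(d + 1/2)*(d + 5)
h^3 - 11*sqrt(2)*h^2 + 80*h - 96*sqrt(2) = (h - 4*sqrt(2))^2*(h - 3*sqrt(2))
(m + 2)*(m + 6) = m^2 + 8*m + 12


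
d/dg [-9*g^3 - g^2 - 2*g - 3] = -27*g^2 - 2*g - 2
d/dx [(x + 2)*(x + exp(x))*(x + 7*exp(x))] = (x + 2)*(x + exp(x))*(7*exp(x) + 1) + (x + 2)*(x + 7*exp(x))*(exp(x) + 1) + (x + exp(x))*(x + 7*exp(x))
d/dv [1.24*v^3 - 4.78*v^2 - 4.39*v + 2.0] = 3.72*v^2 - 9.56*v - 4.39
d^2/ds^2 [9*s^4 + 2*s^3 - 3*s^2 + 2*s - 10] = 108*s^2 + 12*s - 6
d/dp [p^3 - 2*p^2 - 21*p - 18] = 3*p^2 - 4*p - 21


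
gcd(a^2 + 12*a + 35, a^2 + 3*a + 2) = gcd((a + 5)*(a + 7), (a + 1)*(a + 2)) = 1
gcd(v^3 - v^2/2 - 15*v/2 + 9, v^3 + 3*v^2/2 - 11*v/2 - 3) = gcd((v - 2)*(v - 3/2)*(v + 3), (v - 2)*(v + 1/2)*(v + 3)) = v^2 + v - 6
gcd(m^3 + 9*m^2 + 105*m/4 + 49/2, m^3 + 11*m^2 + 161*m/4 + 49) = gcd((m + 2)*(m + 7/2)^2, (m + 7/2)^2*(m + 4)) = m^2 + 7*m + 49/4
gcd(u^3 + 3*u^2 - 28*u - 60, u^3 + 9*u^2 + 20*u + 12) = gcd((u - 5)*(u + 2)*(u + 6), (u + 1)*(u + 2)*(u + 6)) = u^2 + 8*u + 12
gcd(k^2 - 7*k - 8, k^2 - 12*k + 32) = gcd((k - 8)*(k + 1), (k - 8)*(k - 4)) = k - 8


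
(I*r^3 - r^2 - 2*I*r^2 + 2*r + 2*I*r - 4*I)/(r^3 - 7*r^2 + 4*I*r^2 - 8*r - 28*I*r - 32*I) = (I*r^3 - r^2*(1 + 2*I) + 2*r*(1 + I) - 4*I)/(r^3 + r^2*(-7 + 4*I) - 4*r*(2 + 7*I) - 32*I)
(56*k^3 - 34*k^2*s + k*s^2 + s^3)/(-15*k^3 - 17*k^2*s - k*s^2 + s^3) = (-56*k^3 + 34*k^2*s - k*s^2 - s^3)/(15*k^3 + 17*k^2*s + k*s^2 - s^3)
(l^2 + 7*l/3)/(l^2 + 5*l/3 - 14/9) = 3*l/(3*l - 2)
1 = 1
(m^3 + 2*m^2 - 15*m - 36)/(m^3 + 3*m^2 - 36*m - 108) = (m^2 - m - 12)/(m^2 - 36)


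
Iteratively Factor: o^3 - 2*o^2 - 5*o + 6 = (o - 3)*(o^2 + o - 2) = (o - 3)*(o - 1)*(o + 2)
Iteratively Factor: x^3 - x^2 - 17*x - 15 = (x - 5)*(x^2 + 4*x + 3) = (x - 5)*(x + 1)*(x + 3)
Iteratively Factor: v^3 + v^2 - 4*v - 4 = (v - 2)*(v^2 + 3*v + 2) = (v - 2)*(v + 2)*(v + 1)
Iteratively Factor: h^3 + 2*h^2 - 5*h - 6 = (h + 1)*(h^2 + h - 6) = (h - 2)*(h + 1)*(h + 3)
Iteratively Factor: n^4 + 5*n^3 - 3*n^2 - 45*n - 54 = (n + 2)*(n^3 + 3*n^2 - 9*n - 27) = (n - 3)*(n + 2)*(n^2 + 6*n + 9) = (n - 3)*(n + 2)*(n + 3)*(n + 3)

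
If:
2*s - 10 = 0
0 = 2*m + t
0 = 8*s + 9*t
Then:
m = 20/9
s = 5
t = -40/9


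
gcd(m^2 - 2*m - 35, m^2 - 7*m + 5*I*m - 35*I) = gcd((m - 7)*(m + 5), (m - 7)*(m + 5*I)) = m - 7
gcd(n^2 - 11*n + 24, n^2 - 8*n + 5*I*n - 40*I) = n - 8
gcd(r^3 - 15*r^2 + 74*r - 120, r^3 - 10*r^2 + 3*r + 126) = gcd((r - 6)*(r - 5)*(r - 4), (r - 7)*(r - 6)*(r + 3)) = r - 6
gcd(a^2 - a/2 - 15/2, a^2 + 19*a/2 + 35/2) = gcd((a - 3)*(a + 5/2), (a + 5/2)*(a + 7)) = a + 5/2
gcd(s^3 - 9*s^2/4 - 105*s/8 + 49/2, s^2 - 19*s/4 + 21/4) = s - 7/4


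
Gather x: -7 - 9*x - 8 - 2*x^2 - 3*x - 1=-2*x^2 - 12*x - 16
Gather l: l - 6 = l - 6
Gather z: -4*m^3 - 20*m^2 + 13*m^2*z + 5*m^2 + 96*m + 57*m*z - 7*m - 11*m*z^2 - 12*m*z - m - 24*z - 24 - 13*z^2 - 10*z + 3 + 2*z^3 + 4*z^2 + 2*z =-4*m^3 - 15*m^2 + 88*m + 2*z^3 + z^2*(-11*m - 9) + z*(13*m^2 + 45*m - 32) - 21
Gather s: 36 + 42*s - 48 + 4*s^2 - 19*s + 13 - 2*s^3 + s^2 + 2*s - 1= -2*s^3 + 5*s^2 + 25*s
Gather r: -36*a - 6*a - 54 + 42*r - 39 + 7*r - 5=-42*a + 49*r - 98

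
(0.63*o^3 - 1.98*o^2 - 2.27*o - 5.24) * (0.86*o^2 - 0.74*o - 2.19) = 0.5418*o^5 - 2.169*o^4 - 1.8667*o^3 + 1.5096*o^2 + 8.8489*o + 11.4756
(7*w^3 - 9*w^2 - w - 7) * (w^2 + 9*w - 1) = 7*w^5 + 54*w^4 - 89*w^3 - 7*w^2 - 62*w + 7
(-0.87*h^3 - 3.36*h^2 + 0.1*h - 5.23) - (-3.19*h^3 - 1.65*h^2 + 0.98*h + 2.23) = 2.32*h^3 - 1.71*h^2 - 0.88*h - 7.46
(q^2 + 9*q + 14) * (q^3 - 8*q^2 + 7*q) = q^5 + q^4 - 51*q^3 - 49*q^2 + 98*q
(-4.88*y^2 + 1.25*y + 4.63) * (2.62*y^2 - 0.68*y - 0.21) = -12.7856*y^4 + 6.5934*y^3 + 12.3054*y^2 - 3.4109*y - 0.9723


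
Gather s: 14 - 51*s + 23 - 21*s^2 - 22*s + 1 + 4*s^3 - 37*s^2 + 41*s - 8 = 4*s^3 - 58*s^2 - 32*s + 30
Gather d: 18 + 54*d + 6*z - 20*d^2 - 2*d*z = -20*d^2 + d*(54 - 2*z) + 6*z + 18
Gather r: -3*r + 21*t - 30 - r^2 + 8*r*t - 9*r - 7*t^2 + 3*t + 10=-r^2 + r*(8*t - 12) - 7*t^2 + 24*t - 20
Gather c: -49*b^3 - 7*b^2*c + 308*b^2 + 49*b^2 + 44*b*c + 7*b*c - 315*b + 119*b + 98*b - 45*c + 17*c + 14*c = -49*b^3 + 357*b^2 - 98*b + c*(-7*b^2 + 51*b - 14)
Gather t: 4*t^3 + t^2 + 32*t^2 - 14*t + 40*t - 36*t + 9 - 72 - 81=4*t^3 + 33*t^2 - 10*t - 144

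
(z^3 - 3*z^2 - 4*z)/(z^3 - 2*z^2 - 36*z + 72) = z*(z^2 - 3*z - 4)/(z^3 - 2*z^2 - 36*z + 72)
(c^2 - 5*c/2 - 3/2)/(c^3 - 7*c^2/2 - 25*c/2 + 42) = (2*c + 1)/(2*c^2 - c - 28)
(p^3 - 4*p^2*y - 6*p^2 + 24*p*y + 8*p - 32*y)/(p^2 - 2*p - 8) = (p^2 - 4*p*y - 2*p + 8*y)/(p + 2)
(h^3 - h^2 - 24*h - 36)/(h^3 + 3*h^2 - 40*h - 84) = (h + 3)/(h + 7)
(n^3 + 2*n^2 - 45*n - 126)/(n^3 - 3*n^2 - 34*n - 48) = (n^2 - n - 42)/(n^2 - 6*n - 16)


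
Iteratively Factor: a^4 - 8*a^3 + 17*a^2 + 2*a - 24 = (a + 1)*(a^3 - 9*a^2 + 26*a - 24) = (a - 2)*(a + 1)*(a^2 - 7*a + 12) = (a - 4)*(a - 2)*(a + 1)*(a - 3)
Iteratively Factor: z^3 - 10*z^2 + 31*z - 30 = (z - 2)*(z^2 - 8*z + 15) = (z - 3)*(z - 2)*(z - 5)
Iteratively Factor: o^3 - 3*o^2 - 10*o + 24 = (o - 4)*(o^2 + o - 6) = (o - 4)*(o + 3)*(o - 2)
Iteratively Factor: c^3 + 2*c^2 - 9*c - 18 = (c + 2)*(c^2 - 9) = (c - 3)*(c + 2)*(c + 3)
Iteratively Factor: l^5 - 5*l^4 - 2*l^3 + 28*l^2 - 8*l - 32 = (l + 2)*(l^4 - 7*l^3 + 12*l^2 + 4*l - 16) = (l + 1)*(l + 2)*(l^3 - 8*l^2 + 20*l - 16) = (l - 2)*(l + 1)*(l + 2)*(l^2 - 6*l + 8) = (l - 2)^2*(l + 1)*(l + 2)*(l - 4)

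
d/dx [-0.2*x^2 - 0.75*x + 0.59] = -0.4*x - 0.75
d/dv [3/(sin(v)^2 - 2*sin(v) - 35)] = 6*(1 - sin(v))*cos(v)/((sin(v) - 7)^2*(sin(v) + 5)^2)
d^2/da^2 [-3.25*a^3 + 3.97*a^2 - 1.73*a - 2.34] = 7.94 - 19.5*a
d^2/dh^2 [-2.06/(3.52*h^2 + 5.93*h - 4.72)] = (51.048448*h^2 + 85.999232*h - 2.06*(7.04*h + 5.93)*(14.08*h + 11.86) - 68.451328)/(3.52*h^2 + 5.93*h - 4.72)^3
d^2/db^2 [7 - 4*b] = 0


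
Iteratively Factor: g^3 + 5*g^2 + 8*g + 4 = (g + 1)*(g^2 + 4*g + 4) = (g + 1)*(g + 2)*(g + 2)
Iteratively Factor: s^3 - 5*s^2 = (s)*(s^2 - 5*s) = s^2*(s - 5)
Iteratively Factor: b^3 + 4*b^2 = (b + 4)*(b^2) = b*(b + 4)*(b)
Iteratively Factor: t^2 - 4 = (t + 2)*(t - 2)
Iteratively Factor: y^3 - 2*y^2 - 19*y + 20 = (y + 4)*(y^2 - 6*y + 5) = (y - 1)*(y + 4)*(y - 5)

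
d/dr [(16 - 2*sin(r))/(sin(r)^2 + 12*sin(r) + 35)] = 2*(sin(r)^2 - 16*sin(r) - 131)*cos(r)/(sin(r)^2 + 12*sin(r) + 35)^2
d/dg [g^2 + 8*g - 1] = 2*g + 8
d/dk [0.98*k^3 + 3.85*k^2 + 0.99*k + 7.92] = 2.94*k^2 + 7.7*k + 0.99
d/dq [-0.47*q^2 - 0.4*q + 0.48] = -0.94*q - 0.4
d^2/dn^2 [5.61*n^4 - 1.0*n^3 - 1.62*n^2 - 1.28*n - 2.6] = 67.32*n^2 - 6.0*n - 3.24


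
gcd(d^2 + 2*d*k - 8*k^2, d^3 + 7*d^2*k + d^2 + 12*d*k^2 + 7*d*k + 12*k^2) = d + 4*k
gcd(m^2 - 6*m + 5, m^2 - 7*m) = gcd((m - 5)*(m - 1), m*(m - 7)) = 1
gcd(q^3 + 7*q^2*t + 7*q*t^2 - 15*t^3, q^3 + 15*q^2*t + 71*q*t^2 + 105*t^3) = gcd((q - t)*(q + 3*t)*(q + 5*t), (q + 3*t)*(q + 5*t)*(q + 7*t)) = q^2 + 8*q*t + 15*t^2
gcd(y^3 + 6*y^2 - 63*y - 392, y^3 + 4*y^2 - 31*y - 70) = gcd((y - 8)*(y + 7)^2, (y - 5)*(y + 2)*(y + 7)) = y + 7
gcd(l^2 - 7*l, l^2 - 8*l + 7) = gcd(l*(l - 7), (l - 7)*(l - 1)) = l - 7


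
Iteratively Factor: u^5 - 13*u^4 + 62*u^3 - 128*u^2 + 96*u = (u - 2)*(u^4 - 11*u^3 + 40*u^2 - 48*u) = u*(u - 2)*(u^3 - 11*u^2 + 40*u - 48) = u*(u - 4)*(u - 2)*(u^2 - 7*u + 12) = u*(u - 4)^2*(u - 2)*(u - 3)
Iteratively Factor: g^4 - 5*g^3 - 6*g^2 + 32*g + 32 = (g - 4)*(g^3 - g^2 - 10*g - 8) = (g - 4)*(g + 2)*(g^2 - 3*g - 4) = (g - 4)^2*(g + 2)*(g + 1)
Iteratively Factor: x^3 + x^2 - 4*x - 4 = (x + 2)*(x^2 - x - 2) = (x - 2)*(x + 2)*(x + 1)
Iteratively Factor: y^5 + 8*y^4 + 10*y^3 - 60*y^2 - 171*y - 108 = (y + 3)*(y^4 + 5*y^3 - 5*y^2 - 45*y - 36) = (y + 3)^2*(y^3 + 2*y^2 - 11*y - 12) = (y + 3)^2*(y + 4)*(y^2 - 2*y - 3) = (y + 1)*(y + 3)^2*(y + 4)*(y - 3)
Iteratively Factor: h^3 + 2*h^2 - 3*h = (h + 3)*(h^2 - h) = h*(h + 3)*(h - 1)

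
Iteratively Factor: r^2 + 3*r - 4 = (r + 4)*(r - 1)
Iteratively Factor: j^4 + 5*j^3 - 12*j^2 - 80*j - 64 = (j + 1)*(j^3 + 4*j^2 - 16*j - 64) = (j + 1)*(j + 4)*(j^2 - 16) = (j + 1)*(j + 4)^2*(j - 4)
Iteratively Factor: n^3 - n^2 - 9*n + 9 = (n - 1)*(n^2 - 9) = (n - 1)*(n + 3)*(n - 3)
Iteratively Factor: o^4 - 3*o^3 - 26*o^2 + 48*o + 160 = (o + 4)*(o^3 - 7*o^2 + 2*o + 40) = (o - 4)*(o + 4)*(o^2 - 3*o - 10) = (o - 4)*(o + 2)*(o + 4)*(o - 5)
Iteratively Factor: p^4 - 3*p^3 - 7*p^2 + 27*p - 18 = (p + 3)*(p^3 - 6*p^2 + 11*p - 6) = (p - 1)*(p + 3)*(p^2 - 5*p + 6) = (p - 2)*(p - 1)*(p + 3)*(p - 3)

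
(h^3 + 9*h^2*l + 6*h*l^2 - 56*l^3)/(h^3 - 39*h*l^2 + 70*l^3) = (h + 4*l)/(h - 5*l)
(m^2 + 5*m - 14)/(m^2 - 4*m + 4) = (m + 7)/(m - 2)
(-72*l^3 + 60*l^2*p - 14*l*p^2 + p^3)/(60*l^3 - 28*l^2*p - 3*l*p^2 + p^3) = (-6*l + p)/(5*l + p)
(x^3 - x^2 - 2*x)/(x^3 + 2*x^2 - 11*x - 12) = x*(x - 2)/(x^2 + x - 12)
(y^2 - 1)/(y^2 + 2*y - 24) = (y^2 - 1)/(y^2 + 2*y - 24)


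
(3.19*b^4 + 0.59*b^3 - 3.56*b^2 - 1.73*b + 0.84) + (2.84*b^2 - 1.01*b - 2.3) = 3.19*b^4 + 0.59*b^3 - 0.72*b^2 - 2.74*b - 1.46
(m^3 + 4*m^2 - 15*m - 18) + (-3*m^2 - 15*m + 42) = m^3 + m^2 - 30*m + 24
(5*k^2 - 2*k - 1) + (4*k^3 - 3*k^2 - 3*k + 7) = 4*k^3 + 2*k^2 - 5*k + 6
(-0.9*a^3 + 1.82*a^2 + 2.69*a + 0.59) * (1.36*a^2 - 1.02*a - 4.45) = -1.224*a^5 + 3.3932*a^4 + 5.807*a^3 - 10.0404*a^2 - 12.5723*a - 2.6255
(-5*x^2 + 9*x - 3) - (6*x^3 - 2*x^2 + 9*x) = -6*x^3 - 3*x^2 - 3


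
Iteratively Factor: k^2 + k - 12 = (k - 3)*(k + 4)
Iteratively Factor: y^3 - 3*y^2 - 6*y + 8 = (y - 1)*(y^2 - 2*y - 8) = (y - 4)*(y - 1)*(y + 2)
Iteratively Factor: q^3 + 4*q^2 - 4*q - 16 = (q + 4)*(q^2 - 4) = (q + 2)*(q + 4)*(q - 2)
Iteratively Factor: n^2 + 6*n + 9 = (n + 3)*(n + 3)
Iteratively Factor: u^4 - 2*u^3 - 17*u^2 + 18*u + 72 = (u - 3)*(u^3 + u^2 - 14*u - 24) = (u - 3)*(u + 3)*(u^2 - 2*u - 8) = (u - 3)*(u + 2)*(u + 3)*(u - 4)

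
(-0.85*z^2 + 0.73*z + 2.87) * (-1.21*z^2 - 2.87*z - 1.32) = 1.0285*z^4 + 1.5562*z^3 - 4.4458*z^2 - 9.2005*z - 3.7884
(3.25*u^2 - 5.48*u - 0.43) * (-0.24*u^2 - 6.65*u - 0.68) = -0.78*u^4 - 20.2973*u^3 + 34.3352*u^2 + 6.5859*u + 0.2924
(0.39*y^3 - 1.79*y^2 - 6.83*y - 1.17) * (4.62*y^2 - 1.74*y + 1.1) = 1.8018*y^5 - 8.9484*y^4 - 28.011*y^3 + 4.5098*y^2 - 5.4772*y - 1.287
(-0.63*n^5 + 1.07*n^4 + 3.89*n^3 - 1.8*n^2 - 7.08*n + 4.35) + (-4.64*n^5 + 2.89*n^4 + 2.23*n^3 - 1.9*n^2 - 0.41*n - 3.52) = -5.27*n^5 + 3.96*n^4 + 6.12*n^3 - 3.7*n^2 - 7.49*n + 0.83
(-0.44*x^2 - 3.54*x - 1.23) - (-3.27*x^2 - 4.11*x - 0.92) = 2.83*x^2 + 0.57*x - 0.31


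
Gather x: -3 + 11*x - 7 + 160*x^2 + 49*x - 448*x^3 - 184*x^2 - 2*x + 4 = -448*x^3 - 24*x^2 + 58*x - 6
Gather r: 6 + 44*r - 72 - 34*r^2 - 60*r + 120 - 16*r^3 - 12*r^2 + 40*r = -16*r^3 - 46*r^2 + 24*r + 54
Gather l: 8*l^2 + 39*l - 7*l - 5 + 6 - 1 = 8*l^2 + 32*l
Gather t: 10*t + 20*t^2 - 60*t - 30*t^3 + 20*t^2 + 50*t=-30*t^3 + 40*t^2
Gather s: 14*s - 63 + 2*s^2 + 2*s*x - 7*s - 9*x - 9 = 2*s^2 + s*(2*x + 7) - 9*x - 72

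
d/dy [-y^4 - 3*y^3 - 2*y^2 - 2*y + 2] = -4*y^3 - 9*y^2 - 4*y - 2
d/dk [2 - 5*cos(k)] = 5*sin(k)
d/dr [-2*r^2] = -4*r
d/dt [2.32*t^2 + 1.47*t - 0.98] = 4.64*t + 1.47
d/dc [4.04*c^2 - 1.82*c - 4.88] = 8.08*c - 1.82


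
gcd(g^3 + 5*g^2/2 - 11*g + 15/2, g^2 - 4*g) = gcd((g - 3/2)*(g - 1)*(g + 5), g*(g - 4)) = 1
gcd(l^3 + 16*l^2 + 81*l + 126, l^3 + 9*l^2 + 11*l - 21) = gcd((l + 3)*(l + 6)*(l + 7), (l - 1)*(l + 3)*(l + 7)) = l^2 + 10*l + 21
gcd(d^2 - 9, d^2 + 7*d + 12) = d + 3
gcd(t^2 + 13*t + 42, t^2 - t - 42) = t + 6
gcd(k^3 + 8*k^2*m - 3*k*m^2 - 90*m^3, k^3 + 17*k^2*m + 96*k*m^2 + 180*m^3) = k^2 + 11*k*m + 30*m^2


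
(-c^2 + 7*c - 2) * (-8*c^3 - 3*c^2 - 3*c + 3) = 8*c^5 - 53*c^4 - 2*c^3 - 18*c^2 + 27*c - 6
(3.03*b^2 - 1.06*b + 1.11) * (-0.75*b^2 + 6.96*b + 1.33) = -2.2725*b^4 + 21.8838*b^3 - 4.1802*b^2 + 6.3158*b + 1.4763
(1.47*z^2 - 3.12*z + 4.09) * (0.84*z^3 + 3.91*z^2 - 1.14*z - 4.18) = 1.2348*z^5 + 3.1269*z^4 - 10.4394*z^3 + 13.4041*z^2 + 8.379*z - 17.0962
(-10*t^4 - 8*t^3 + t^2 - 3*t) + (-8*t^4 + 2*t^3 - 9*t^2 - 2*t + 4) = -18*t^4 - 6*t^3 - 8*t^2 - 5*t + 4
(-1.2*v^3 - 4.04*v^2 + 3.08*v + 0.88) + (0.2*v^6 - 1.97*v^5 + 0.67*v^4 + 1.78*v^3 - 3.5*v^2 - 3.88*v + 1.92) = 0.2*v^6 - 1.97*v^5 + 0.67*v^4 + 0.58*v^3 - 7.54*v^2 - 0.8*v + 2.8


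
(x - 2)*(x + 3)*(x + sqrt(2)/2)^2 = x^4 + x^3 + sqrt(2)*x^3 - 11*x^2/2 + sqrt(2)*x^2 - 6*sqrt(2)*x + x/2 - 3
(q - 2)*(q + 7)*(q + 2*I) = q^3 + 5*q^2 + 2*I*q^2 - 14*q + 10*I*q - 28*I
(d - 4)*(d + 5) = d^2 + d - 20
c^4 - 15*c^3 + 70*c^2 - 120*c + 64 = (c - 8)*(c - 4)*(c - 2)*(c - 1)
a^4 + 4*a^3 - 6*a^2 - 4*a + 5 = (a - 1)^2*(a + 1)*(a + 5)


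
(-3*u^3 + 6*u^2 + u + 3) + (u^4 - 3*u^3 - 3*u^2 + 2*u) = u^4 - 6*u^3 + 3*u^2 + 3*u + 3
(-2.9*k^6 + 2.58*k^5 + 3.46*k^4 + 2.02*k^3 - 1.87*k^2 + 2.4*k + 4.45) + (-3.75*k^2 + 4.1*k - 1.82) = -2.9*k^6 + 2.58*k^5 + 3.46*k^4 + 2.02*k^3 - 5.62*k^2 + 6.5*k + 2.63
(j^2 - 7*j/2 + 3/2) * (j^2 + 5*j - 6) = j^4 + 3*j^3/2 - 22*j^2 + 57*j/2 - 9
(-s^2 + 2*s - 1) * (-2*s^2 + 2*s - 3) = 2*s^4 - 6*s^3 + 9*s^2 - 8*s + 3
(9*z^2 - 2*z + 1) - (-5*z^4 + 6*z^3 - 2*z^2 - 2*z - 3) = 5*z^4 - 6*z^3 + 11*z^2 + 4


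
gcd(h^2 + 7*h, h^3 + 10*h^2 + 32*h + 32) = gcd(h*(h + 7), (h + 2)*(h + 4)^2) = 1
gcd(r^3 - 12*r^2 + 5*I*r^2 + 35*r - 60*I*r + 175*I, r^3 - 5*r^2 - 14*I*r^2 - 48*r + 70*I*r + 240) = r - 5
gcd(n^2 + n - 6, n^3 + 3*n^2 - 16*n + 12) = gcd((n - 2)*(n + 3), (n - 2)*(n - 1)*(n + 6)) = n - 2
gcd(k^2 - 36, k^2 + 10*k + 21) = 1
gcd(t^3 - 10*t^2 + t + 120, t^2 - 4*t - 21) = t + 3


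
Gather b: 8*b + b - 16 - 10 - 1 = 9*b - 27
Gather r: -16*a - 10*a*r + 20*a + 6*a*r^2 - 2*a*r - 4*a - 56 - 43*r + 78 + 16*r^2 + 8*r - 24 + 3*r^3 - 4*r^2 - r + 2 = 3*r^3 + r^2*(6*a + 12) + r*(-12*a - 36)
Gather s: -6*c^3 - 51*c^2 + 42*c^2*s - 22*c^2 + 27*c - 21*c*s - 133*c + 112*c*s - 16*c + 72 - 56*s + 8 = -6*c^3 - 73*c^2 - 122*c + s*(42*c^2 + 91*c - 56) + 80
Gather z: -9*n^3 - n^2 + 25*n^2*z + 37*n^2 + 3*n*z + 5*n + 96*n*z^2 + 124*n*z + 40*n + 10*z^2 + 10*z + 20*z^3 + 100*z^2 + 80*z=-9*n^3 + 36*n^2 + 45*n + 20*z^3 + z^2*(96*n + 110) + z*(25*n^2 + 127*n + 90)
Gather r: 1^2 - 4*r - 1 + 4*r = 0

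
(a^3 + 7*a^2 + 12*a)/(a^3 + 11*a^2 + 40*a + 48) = a/(a + 4)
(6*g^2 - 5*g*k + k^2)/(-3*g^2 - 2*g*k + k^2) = (-2*g + k)/(g + k)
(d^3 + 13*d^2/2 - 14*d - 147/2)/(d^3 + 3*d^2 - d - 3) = (2*d^2 + 7*d - 49)/(2*(d^2 - 1))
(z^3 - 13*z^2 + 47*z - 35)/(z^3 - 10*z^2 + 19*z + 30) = (z^2 - 8*z + 7)/(z^2 - 5*z - 6)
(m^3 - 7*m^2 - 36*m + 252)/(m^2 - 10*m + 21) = (m^2 - 36)/(m - 3)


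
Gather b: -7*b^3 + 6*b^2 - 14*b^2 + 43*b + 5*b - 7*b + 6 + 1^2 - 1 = -7*b^3 - 8*b^2 + 41*b + 6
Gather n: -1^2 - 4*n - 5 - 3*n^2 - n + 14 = -3*n^2 - 5*n + 8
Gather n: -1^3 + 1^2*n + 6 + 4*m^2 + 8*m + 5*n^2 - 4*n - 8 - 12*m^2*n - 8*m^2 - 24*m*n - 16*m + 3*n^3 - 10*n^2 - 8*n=-4*m^2 - 8*m + 3*n^3 - 5*n^2 + n*(-12*m^2 - 24*m - 11) - 3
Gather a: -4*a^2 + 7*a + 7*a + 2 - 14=-4*a^2 + 14*a - 12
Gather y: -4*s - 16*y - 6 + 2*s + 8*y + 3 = -2*s - 8*y - 3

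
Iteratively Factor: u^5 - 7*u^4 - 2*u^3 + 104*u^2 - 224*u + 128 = (u - 2)*(u^4 - 5*u^3 - 12*u^2 + 80*u - 64) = (u - 2)*(u + 4)*(u^3 - 9*u^2 + 24*u - 16) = (u - 2)*(u - 1)*(u + 4)*(u^2 - 8*u + 16) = (u - 4)*(u - 2)*(u - 1)*(u + 4)*(u - 4)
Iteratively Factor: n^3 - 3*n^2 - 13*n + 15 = (n + 3)*(n^2 - 6*n + 5) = (n - 1)*(n + 3)*(n - 5)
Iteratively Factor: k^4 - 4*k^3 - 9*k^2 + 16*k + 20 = (k - 2)*(k^3 - 2*k^2 - 13*k - 10) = (k - 2)*(k + 2)*(k^2 - 4*k - 5) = (k - 5)*(k - 2)*(k + 2)*(k + 1)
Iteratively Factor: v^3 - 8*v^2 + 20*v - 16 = (v - 2)*(v^2 - 6*v + 8) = (v - 2)^2*(v - 4)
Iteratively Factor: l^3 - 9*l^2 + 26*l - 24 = (l - 2)*(l^2 - 7*l + 12) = (l - 4)*(l - 2)*(l - 3)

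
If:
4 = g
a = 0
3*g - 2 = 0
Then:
No Solution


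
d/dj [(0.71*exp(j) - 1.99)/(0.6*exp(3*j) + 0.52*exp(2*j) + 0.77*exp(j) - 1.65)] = (-0.852*exp(3*j) + 3.2128*exp(2*j) + 2.0696*exp(j) + 0.3608)*exp(j)/(0.36*exp(6*j) + 0.624*exp(5*j) + 1.1944*exp(4*j) - 1.1792*exp(3*j) - 1.1231*exp(2*j) - 2.541*exp(j) + 2.7225)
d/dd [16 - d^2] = -2*d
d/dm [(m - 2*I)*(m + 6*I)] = 2*m + 4*I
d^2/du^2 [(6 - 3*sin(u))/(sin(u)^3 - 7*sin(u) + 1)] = 3*(4*sin(u)^7 - 18*sin(u)^6 + 22*sin(u)^5 + 39*sin(u)^4 + 4*sin(u)^3 - 163*sin(u)^2 - 25*sin(u) + 182)/(sin(u)^3 - 7*sin(u) + 1)^3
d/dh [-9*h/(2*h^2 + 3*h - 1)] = 9*(2*h^2 + 1)/(4*h^4 + 12*h^3 + 5*h^2 - 6*h + 1)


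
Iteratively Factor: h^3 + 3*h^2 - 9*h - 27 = (h - 3)*(h^2 + 6*h + 9) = (h - 3)*(h + 3)*(h + 3)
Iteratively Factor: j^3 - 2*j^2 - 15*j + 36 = (j - 3)*(j^2 + j - 12) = (j - 3)^2*(j + 4)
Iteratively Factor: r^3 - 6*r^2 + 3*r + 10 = (r - 2)*(r^2 - 4*r - 5) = (r - 2)*(r + 1)*(r - 5)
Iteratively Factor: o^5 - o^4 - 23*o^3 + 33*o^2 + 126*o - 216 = (o + 3)*(o^4 - 4*o^3 - 11*o^2 + 66*o - 72) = (o + 3)*(o + 4)*(o^3 - 8*o^2 + 21*o - 18) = (o - 3)*(o + 3)*(o + 4)*(o^2 - 5*o + 6) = (o - 3)*(o - 2)*(o + 3)*(o + 4)*(o - 3)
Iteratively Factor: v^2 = (v)*(v)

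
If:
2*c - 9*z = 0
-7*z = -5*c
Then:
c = 0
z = 0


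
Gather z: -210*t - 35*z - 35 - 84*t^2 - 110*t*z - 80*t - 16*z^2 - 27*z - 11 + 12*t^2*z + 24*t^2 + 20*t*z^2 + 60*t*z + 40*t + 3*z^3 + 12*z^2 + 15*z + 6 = -60*t^2 - 250*t + 3*z^3 + z^2*(20*t - 4) + z*(12*t^2 - 50*t - 47) - 40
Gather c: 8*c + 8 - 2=8*c + 6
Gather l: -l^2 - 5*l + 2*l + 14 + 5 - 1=-l^2 - 3*l + 18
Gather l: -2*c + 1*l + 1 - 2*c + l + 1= -4*c + 2*l + 2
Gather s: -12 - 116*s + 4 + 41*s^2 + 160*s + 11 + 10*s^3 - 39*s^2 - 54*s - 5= 10*s^3 + 2*s^2 - 10*s - 2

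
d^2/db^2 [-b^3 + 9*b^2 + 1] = 18 - 6*b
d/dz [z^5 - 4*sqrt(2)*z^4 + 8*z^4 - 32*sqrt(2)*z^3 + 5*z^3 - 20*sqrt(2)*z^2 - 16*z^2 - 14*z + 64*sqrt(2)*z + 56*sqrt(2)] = 5*z^4 - 16*sqrt(2)*z^3 + 32*z^3 - 96*sqrt(2)*z^2 + 15*z^2 - 40*sqrt(2)*z - 32*z - 14 + 64*sqrt(2)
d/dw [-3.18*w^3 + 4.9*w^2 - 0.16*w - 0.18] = -9.54*w^2 + 9.8*w - 0.16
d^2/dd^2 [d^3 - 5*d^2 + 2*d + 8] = 6*d - 10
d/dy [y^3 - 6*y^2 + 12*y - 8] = 3*y^2 - 12*y + 12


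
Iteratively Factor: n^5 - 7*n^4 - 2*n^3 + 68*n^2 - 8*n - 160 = (n - 4)*(n^4 - 3*n^3 - 14*n^2 + 12*n + 40) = (n - 4)*(n - 2)*(n^3 - n^2 - 16*n - 20) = (n - 5)*(n - 4)*(n - 2)*(n^2 + 4*n + 4) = (n - 5)*(n - 4)*(n - 2)*(n + 2)*(n + 2)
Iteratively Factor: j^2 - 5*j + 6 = (j - 3)*(j - 2)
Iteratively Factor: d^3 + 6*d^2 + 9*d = (d)*(d^2 + 6*d + 9) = d*(d + 3)*(d + 3)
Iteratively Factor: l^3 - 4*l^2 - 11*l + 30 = (l - 5)*(l^2 + l - 6) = (l - 5)*(l - 2)*(l + 3)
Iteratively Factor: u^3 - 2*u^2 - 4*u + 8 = (u + 2)*(u^2 - 4*u + 4) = (u - 2)*(u + 2)*(u - 2)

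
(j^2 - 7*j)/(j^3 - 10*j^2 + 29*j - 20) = j*(j - 7)/(j^3 - 10*j^2 + 29*j - 20)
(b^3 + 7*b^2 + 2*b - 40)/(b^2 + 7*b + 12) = (b^2 + 3*b - 10)/(b + 3)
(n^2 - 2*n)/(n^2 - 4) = n/(n + 2)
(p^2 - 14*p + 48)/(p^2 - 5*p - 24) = (p - 6)/(p + 3)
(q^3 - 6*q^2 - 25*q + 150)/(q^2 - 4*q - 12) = (q^2 - 25)/(q + 2)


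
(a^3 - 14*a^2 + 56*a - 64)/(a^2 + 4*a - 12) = (a^2 - 12*a + 32)/(a + 6)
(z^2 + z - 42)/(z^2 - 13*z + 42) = (z + 7)/(z - 7)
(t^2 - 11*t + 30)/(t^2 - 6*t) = (t - 5)/t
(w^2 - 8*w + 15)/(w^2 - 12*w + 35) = (w - 3)/(w - 7)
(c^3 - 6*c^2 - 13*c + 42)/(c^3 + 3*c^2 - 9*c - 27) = (c^2 - 9*c + 14)/(c^2 - 9)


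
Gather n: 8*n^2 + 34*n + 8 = 8*n^2 + 34*n + 8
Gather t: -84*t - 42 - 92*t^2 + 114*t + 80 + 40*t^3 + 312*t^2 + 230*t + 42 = 40*t^3 + 220*t^2 + 260*t + 80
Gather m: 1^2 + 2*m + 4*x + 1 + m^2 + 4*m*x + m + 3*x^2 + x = m^2 + m*(4*x + 3) + 3*x^2 + 5*x + 2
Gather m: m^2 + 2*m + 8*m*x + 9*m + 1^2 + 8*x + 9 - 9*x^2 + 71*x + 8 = m^2 + m*(8*x + 11) - 9*x^2 + 79*x + 18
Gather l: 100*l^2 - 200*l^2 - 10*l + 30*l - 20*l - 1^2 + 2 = 1 - 100*l^2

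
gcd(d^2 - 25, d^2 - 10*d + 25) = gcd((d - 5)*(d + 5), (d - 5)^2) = d - 5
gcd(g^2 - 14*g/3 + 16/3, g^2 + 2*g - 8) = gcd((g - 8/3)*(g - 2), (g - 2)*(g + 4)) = g - 2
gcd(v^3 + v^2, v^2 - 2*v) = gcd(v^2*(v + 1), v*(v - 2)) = v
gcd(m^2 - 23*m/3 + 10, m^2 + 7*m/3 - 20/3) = m - 5/3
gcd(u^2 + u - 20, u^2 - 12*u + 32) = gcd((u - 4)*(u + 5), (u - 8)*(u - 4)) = u - 4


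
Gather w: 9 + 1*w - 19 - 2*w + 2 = -w - 8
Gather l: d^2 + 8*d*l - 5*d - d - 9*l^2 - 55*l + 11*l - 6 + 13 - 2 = d^2 - 6*d - 9*l^2 + l*(8*d - 44) + 5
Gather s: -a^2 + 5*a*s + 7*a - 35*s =-a^2 + 7*a + s*(5*a - 35)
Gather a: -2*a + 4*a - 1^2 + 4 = 2*a + 3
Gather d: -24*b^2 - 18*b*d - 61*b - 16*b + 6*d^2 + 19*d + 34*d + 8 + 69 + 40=-24*b^2 - 77*b + 6*d^2 + d*(53 - 18*b) + 117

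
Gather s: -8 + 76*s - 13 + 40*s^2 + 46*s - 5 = 40*s^2 + 122*s - 26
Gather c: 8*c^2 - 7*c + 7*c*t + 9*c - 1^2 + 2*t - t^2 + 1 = 8*c^2 + c*(7*t + 2) - t^2 + 2*t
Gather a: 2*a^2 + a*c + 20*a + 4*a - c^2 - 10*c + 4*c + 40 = 2*a^2 + a*(c + 24) - c^2 - 6*c + 40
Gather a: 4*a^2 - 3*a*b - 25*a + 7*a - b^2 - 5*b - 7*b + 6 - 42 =4*a^2 + a*(-3*b - 18) - b^2 - 12*b - 36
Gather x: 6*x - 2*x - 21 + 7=4*x - 14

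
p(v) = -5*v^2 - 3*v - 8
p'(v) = -10*v - 3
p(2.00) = -34.00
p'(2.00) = -23.00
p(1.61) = -25.79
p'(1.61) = -19.10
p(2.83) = -56.53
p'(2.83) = -31.30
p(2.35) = -42.66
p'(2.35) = -26.50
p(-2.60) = -34.00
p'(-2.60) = 23.00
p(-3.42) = -56.22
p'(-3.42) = 31.20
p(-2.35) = -28.56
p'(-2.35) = 20.50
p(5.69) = -186.95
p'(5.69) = -59.90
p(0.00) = -8.00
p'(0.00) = -3.00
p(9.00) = -440.00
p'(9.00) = -93.00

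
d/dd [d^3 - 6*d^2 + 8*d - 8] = 3*d^2 - 12*d + 8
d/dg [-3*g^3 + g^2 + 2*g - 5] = -9*g^2 + 2*g + 2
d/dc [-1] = 0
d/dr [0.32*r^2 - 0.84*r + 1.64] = 0.64*r - 0.84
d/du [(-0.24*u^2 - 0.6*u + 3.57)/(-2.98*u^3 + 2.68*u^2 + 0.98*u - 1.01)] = (-0.7152*u^4 - 3.576*u^3 + 33.2886*u^2 - 18.6504*u - 2.8926)/(8.8804*u^6 - 15.9728*u^5 + 1.3416*u^4 + 11.2724*u^3 - 4.4532*u^2 - 1.9796*u + 1.0201)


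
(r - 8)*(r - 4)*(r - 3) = r^3 - 15*r^2 + 68*r - 96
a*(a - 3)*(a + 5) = a^3 + 2*a^2 - 15*a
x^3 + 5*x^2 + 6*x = x*(x + 2)*(x + 3)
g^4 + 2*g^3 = g^3*(g + 2)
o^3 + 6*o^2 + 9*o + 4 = (o + 1)^2*(o + 4)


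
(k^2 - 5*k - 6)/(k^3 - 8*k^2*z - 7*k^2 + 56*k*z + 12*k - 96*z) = (k^2 - 5*k - 6)/(k^3 - 8*k^2*z - 7*k^2 + 56*k*z + 12*k - 96*z)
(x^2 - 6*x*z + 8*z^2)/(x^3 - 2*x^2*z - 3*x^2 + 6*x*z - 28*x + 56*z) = (x - 4*z)/(x^2 - 3*x - 28)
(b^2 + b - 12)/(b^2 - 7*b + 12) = (b + 4)/(b - 4)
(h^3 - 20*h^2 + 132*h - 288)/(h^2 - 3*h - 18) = (h^2 - 14*h + 48)/(h + 3)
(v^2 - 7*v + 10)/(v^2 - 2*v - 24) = (-v^2 + 7*v - 10)/(-v^2 + 2*v + 24)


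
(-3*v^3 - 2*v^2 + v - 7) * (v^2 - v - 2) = -3*v^5 + v^4 + 9*v^3 - 4*v^2 + 5*v + 14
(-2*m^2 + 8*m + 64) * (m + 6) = -2*m^3 - 4*m^2 + 112*m + 384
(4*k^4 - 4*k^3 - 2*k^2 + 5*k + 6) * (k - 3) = 4*k^5 - 16*k^4 + 10*k^3 + 11*k^2 - 9*k - 18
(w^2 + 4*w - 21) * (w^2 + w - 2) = w^4 + 5*w^3 - 19*w^2 - 29*w + 42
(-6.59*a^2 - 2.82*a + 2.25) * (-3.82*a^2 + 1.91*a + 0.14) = 25.1738*a^4 - 1.8145*a^3 - 14.9038*a^2 + 3.9027*a + 0.315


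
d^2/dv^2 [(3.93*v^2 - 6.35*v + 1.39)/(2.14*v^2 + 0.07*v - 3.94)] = (-59.338348*v^3 + 237.010992*v^2 - 319.994628*v + 141.966306)/(9.800344*v^6 + 0.961716*v^5 - 54.099414*v^4 - 3.540929*v^3 + 99.603594*v^2 + 3.259956*v - 61.162984)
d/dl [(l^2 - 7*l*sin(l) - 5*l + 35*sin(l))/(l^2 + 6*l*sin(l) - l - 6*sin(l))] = (-13*l^3*cos(l) + 13*l^2*sin(l) + 78*l^2*cos(l) + 4*l^2 - 82*l*sin(l) - 65*l*cos(l) - 168*sin(l)^2 + 65*sin(l))/((l - 1)^2*(l + 6*sin(l))^2)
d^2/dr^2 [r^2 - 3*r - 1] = 2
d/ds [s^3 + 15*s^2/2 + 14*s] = 3*s^2 + 15*s + 14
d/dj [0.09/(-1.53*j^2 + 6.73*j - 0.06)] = (0.2754*j - 0.6057)/(1.53*j^2 - 6.73*j + 0.06)^2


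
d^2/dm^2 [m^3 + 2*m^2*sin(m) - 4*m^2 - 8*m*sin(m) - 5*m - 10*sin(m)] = -2*m^2*sin(m) + 8*sqrt(2)*m*sin(m + pi/4) + 6*m + 14*sin(m) - 16*cos(m) - 8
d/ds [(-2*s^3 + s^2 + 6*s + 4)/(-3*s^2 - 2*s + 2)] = 2*(3*s^4 + 4*s^3 + 2*s^2 + 14*s + 10)/(9*s^4 + 12*s^3 - 8*s^2 - 8*s + 4)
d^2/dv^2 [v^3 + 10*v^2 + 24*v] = 6*v + 20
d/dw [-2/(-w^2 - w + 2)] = 2*(-2*w - 1)/(w^2 + w - 2)^2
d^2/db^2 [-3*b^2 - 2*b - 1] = -6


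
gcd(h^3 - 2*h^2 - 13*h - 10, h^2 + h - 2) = h + 2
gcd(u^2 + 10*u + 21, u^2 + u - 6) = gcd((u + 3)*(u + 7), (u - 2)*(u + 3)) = u + 3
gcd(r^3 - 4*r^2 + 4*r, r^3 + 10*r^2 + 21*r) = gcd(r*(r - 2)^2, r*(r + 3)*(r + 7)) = r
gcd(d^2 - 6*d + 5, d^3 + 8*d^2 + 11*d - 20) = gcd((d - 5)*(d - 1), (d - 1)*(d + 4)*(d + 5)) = d - 1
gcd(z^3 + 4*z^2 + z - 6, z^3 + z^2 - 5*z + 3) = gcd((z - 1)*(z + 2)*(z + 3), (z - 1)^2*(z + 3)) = z^2 + 2*z - 3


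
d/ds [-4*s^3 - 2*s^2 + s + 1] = -12*s^2 - 4*s + 1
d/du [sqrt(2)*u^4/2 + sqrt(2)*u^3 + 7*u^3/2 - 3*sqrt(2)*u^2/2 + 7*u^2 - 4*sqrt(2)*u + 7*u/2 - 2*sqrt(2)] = 2*sqrt(2)*u^3 + 3*sqrt(2)*u^2 + 21*u^2/2 - 3*sqrt(2)*u + 14*u - 4*sqrt(2) + 7/2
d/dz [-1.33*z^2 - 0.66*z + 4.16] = -2.66*z - 0.66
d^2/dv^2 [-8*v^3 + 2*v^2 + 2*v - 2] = 4 - 48*v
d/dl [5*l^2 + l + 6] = 10*l + 1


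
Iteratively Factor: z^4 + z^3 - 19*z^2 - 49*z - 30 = (z + 3)*(z^3 - 2*z^2 - 13*z - 10) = (z + 1)*(z + 3)*(z^2 - 3*z - 10) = (z - 5)*(z + 1)*(z + 3)*(z + 2)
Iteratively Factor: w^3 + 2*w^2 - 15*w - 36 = (w + 3)*(w^2 - w - 12) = (w + 3)^2*(w - 4)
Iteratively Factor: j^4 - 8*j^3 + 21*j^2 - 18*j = (j)*(j^3 - 8*j^2 + 21*j - 18) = j*(j - 3)*(j^2 - 5*j + 6) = j*(j - 3)^2*(j - 2)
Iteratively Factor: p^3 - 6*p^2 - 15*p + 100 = (p - 5)*(p^2 - p - 20) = (p - 5)*(p + 4)*(p - 5)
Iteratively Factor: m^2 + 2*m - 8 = (m + 4)*(m - 2)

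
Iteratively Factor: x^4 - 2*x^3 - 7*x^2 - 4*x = (x)*(x^3 - 2*x^2 - 7*x - 4) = x*(x + 1)*(x^2 - 3*x - 4) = x*(x - 4)*(x + 1)*(x + 1)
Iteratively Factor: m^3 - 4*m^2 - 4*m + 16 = (m + 2)*(m^2 - 6*m + 8) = (m - 4)*(m + 2)*(m - 2)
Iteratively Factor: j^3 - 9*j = (j)*(j^2 - 9) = j*(j - 3)*(j + 3)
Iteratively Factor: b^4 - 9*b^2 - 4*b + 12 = (b - 3)*(b^3 + 3*b^2 - 4) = (b - 3)*(b - 1)*(b^2 + 4*b + 4) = (b - 3)*(b - 1)*(b + 2)*(b + 2)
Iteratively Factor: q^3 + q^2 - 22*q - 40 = (q + 4)*(q^2 - 3*q - 10) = (q + 2)*(q + 4)*(q - 5)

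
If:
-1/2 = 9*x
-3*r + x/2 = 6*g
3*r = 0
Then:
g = -1/216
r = 0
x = -1/18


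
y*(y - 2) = y^2 - 2*y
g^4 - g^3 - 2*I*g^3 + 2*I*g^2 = g^2*(g - 1)*(g - 2*I)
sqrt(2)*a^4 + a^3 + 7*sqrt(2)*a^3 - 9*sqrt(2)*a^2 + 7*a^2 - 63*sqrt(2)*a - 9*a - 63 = (a - 3)*(a + 3)*(a + 7)*(sqrt(2)*a + 1)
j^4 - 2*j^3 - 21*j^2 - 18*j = j*(j - 6)*(j + 1)*(j + 3)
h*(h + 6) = h^2 + 6*h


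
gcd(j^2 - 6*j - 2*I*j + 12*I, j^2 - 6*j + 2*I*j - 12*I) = j - 6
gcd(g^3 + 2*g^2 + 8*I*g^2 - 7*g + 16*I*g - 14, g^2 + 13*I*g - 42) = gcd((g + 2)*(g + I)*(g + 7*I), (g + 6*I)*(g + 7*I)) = g + 7*I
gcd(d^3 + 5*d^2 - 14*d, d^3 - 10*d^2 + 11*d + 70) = 1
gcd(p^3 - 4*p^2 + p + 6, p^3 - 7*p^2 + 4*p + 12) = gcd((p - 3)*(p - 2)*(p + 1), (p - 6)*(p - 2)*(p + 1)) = p^2 - p - 2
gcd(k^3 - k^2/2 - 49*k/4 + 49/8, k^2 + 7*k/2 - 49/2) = k - 7/2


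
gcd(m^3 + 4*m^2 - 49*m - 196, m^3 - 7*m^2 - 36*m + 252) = m - 7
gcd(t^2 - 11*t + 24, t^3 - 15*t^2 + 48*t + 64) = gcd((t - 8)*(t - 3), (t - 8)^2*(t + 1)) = t - 8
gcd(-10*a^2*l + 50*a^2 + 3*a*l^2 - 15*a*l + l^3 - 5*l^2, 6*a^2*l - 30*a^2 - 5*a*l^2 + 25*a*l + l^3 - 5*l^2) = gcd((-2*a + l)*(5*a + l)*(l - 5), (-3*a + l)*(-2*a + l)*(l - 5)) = 2*a*l - 10*a - l^2 + 5*l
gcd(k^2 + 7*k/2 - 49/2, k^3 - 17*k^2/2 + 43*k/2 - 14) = k - 7/2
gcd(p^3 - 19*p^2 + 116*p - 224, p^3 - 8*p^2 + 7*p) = p - 7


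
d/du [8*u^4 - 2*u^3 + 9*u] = 32*u^3 - 6*u^2 + 9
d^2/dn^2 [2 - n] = 0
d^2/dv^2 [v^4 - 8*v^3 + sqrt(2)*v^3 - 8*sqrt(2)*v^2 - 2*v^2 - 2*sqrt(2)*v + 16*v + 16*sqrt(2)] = 12*v^2 - 48*v + 6*sqrt(2)*v - 16*sqrt(2) - 4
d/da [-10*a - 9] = -10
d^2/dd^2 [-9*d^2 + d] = -18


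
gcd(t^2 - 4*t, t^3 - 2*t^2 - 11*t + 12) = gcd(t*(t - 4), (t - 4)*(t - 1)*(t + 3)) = t - 4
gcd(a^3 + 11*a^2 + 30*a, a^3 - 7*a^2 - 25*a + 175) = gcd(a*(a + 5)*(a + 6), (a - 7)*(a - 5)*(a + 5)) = a + 5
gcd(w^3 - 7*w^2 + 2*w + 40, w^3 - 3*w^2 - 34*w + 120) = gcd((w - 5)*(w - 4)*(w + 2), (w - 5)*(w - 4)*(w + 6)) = w^2 - 9*w + 20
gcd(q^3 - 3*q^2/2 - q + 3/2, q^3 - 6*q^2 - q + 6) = q^2 - 1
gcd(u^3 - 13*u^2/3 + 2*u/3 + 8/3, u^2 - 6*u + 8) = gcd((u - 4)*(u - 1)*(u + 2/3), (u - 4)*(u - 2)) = u - 4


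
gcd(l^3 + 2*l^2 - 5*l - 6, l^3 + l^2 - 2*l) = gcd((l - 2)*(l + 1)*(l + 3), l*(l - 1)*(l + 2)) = 1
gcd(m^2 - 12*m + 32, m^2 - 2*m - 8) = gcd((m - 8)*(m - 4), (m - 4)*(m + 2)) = m - 4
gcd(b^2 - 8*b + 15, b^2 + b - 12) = b - 3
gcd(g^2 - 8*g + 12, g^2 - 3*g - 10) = 1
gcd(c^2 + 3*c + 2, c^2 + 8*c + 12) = c + 2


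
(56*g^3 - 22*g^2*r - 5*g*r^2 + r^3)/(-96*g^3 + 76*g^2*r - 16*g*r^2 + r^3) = (-28*g^2 - 3*g*r + r^2)/(48*g^2 - 14*g*r + r^2)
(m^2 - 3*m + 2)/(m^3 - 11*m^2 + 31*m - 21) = (m - 2)/(m^2 - 10*m + 21)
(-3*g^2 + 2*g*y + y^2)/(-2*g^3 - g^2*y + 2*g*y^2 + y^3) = (3*g + y)/(2*g^2 + 3*g*y + y^2)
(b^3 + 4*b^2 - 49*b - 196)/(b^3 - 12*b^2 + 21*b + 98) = (b^2 + 11*b + 28)/(b^2 - 5*b - 14)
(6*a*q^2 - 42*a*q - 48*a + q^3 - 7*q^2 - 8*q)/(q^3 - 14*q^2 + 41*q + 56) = (6*a + q)/(q - 7)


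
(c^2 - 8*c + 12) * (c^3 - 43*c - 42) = c^5 - 8*c^4 - 31*c^3 + 302*c^2 - 180*c - 504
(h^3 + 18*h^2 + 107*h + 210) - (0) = h^3 + 18*h^2 + 107*h + 210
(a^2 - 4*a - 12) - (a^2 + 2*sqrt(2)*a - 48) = -4*a - 2*sqrt(2)*a + 36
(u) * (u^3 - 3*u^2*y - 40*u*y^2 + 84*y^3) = u^4 - 3*u^3*y - 40*u^2*y^2 + 84*u*y^3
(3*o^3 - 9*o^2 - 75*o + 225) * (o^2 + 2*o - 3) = 3*o^5 - 3*o^4 - 102*o^3 + 102*o^2 + 675*o - 675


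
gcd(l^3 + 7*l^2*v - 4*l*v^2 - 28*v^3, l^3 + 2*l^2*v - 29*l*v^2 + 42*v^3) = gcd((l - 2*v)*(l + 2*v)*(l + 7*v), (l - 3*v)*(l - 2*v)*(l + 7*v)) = -l^2 - 5*l*v + 14*v^2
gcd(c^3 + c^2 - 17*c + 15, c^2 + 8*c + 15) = c + 5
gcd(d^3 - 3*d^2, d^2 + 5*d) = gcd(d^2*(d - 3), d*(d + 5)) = d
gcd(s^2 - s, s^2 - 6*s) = s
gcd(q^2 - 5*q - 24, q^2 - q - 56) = q - 8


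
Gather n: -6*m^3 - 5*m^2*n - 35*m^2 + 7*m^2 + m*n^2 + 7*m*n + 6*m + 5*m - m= -6*m^3 - 28*m^2 + m*n^2 + 10*m + n*(-5*m^2 + 7*m)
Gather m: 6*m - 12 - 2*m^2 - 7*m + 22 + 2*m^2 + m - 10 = 0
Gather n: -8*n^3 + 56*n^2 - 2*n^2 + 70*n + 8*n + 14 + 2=-8*n^3 + 54*n^2 + 78*n + 16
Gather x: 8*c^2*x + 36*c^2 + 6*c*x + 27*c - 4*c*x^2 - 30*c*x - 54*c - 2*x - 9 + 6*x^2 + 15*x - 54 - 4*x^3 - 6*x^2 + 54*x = 36*c^2 - 4*c*x^2 - 27*c - 4*x^3 + x*(8*c^2 - 24*c + 67) - 63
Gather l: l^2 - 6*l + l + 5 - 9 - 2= l^2 - 5*l - 6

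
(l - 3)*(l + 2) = l^2 - l - 6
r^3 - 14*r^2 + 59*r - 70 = (r - 7)*(r - 5)*(r - 2)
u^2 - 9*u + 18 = (u - 6)*(u - 3)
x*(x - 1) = x^2 - x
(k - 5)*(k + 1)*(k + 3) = k^3 - k^2 - 17*k - 15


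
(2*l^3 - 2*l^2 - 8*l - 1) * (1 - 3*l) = -6*l^4 + 8*l^3 + 22*l^2 - 5*l - 1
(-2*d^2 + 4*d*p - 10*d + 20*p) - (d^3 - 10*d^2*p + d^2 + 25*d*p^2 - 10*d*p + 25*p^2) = -d^3 + 10*d^2*p - 3*d^2 - 25*d*p^2 + 14*d*p - 10*d - 25*p^2 + 20*p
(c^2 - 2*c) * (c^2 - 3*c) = c^4 - 5*c^3 + 6*c^2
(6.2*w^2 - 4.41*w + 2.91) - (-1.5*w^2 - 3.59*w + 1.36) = 7.7*w^2 - 0.82*w + 1.55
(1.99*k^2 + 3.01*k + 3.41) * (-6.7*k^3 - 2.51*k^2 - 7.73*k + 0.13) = -13.333*k^5 - 25.1619*k^4 - 45.7848*k^3 - 31.5677*k^2 - 25.968*k + 0.4433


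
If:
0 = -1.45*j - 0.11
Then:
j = -0.08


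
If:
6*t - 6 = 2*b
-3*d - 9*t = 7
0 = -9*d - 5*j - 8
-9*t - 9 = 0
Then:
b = -6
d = 2/3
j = -14/5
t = -1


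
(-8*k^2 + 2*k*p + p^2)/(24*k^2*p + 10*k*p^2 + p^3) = (-2*k + p)/(p*(6*k + p))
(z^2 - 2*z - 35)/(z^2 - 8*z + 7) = (z + 5)/(z - 1)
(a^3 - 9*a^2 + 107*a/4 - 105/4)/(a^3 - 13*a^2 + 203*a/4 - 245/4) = (a - 3)/(a - 7)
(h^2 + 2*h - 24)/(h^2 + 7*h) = (h^2 + 2*h - 24)/(h*(h + 7))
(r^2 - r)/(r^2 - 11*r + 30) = r*(r - 1)/(r^2 - 11*r + 30)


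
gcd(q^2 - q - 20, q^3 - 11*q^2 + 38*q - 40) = q - 5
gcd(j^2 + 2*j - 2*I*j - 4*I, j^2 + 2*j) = j + 2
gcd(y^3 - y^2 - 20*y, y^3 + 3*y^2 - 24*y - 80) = y^2 - y - 20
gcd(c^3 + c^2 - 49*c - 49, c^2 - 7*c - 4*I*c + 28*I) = c - 7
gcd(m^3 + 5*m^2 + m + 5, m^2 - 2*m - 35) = m + 5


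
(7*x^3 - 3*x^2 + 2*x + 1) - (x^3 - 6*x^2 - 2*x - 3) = 6*x^3 + 3*x^2 + 4*x + 4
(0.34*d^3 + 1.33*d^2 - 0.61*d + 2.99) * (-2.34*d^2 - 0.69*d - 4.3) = -0.7956*d^5 - 3.3468*d^4 - 0.9523*d^3 - 12.2947*d^2 + 0.5599*d - 12.857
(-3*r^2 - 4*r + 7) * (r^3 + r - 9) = -3*r^5 - 4*r^4 + 4*r^3 + 23*r^2 + 43*r - 63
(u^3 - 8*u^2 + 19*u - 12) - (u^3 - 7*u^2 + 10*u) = -u^2 + 9*u - 12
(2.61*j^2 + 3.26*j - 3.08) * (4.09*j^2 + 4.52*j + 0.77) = 10.6749*j^4 + 25.1306*j^3 + 4.1477*j^2 - 11.4114*j - 2.3716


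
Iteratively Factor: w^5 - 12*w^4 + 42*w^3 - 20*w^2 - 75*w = (w - 3)*(w^4 - 9*w^3 + 15*w^2 + 25*w) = (w - 5)*(w - 3)*(w^3 - 4*w^2 - 5*w) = (w - 5)*(w - 3)*(w + 1)*(w^2 - 5*w) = (w - 5)^2*(w - 3)*(w + 1)*(w)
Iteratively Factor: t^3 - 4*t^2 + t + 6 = (t - 3)*(t^2 - t - 2) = (t - 3)*(t - 2)*(t + 1)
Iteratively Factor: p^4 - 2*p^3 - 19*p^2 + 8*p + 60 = (p - 5)*(p^3 + 3*p^2 - 4*p - 12) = (p - 5)*(p - 2)*(p^2 + 5*p + 6) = (p - 5)*(p - 2)*(p + 3)*(p + 2)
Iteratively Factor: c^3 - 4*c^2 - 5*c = (c)*(c^2 - 4*c - 5) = c*(c + 1)*(c - 5)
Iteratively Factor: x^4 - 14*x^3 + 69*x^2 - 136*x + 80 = (x - 4)*(x^3 - 10*x^2 + 29*x - 20) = (x - 5)*(x - 4)*(x^2 - 5*x + 4) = (x - 5)*(x - 4)^2*(x - 1)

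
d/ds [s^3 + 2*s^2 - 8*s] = 3*s^2 + 4*s - 8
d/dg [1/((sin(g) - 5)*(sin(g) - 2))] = (7 - 2*sin(g))*cos(g)/((sin(g) - 5)^2*(sin(g) - 2)^2)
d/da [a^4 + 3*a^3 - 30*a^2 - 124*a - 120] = 4*a^3 + 9*a^2 - 60*a - 124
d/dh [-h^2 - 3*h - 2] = -2*h - 3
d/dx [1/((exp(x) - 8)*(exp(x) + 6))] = 2*(1 - exp(x))*exp(x)/(exp(4*x) - 4*exp(3*x) - 92*exp(2*x) + 192*exp(x) + 2304)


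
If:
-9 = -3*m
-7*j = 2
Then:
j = -2/7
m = 3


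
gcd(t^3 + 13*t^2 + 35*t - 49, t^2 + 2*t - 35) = t + 7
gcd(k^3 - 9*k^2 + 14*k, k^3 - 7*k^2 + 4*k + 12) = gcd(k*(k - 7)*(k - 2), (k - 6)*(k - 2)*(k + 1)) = k - 2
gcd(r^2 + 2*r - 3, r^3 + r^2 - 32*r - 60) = 1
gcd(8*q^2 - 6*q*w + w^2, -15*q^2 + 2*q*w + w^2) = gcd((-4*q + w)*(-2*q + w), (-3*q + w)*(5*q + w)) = 1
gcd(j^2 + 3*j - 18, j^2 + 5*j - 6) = j + 6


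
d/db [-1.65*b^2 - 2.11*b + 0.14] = -3.3*b - 2.11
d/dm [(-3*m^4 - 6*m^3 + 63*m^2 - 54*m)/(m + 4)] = 3*(-3*m^4 - 20*m^3 - 3*m^2 + 168*m - 72)/(m^2 + 8*m + 16)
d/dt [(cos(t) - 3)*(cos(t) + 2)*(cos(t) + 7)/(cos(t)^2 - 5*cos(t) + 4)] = (-cos(t)^4 + 10*cos(t)^3 + 5*cos(t)^2 - 132*cos(t) + 262)*sin(t)/((cos(t) - 4)^2*(cos(t) - 1)^2)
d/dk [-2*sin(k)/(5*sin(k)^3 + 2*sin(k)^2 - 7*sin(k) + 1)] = 2*(10*sin(k)^3 + 2*sin(k)^2 - 1)*cos(k)/(5*sin(k)^3 + 2*sin(k)^2 - 7*sin(k) + 1)^2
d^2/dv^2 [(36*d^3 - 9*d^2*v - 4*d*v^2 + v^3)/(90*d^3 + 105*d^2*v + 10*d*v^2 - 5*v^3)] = 4*d*(-309*d^3 + 153*d^2*v - 27*d*v^2 + v^3)/(5*(-216*d^6 - 540*d^5*v - 342*d^4*v^2 + 55*d^3*v^3 + 57*d^2*v^4 - 15*d*v^5 + v^6))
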